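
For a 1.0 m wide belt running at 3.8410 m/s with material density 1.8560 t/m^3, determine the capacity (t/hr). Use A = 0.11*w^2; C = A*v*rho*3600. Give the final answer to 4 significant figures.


A = 0.11 * 1.0^2 = 0.11 m^2
C = 0.11 * 3.8410 * 1.8560 * 3600
C = 2823 t/hr


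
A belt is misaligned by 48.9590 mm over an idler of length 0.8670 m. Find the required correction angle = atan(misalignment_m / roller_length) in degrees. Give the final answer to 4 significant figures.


misalign_m = 48.9590 / 1000 = 0.048959 m
angle = atan(0.048959 / 0.8670)
angle = 3.232 deg


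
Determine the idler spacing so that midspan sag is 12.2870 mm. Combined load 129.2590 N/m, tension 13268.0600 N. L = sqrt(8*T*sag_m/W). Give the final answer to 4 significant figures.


sag = 12.2870/1000 = 0.012287 m
L = sqrt(8 * 13268.0600 * 0.012287 / 129.2590)
L = 3.176 m


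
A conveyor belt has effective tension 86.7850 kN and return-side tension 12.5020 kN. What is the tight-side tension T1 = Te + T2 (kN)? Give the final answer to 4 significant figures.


T1 = Te + T2 = 86.7850 + 12.5020
T1 = 99.29 kN


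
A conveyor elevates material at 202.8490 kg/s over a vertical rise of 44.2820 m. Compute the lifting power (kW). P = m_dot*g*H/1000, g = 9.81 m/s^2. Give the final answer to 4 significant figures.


P = 202.8490 * 9.81 * 44.2820 / 1000
P = 88.12 kW


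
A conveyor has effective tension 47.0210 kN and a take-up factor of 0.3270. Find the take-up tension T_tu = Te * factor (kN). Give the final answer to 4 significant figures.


T_tu = 47.0210 * 0.3270
T_tu = 15.38 kN


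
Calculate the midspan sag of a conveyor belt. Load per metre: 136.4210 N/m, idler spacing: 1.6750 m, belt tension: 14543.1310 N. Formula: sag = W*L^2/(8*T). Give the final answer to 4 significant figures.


sag = 136.4210 * 1.6750^2 / (8 * 14543.1310)
sag = 0.003290 m


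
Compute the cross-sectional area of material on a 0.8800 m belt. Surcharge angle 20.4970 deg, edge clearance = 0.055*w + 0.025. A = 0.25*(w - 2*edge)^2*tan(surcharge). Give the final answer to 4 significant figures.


edge = 0.055*0.8800 + 0.025 = 0.0734 m
ew = 0.8800 - 2*0.0734 = 0.7332 m
A = 0.25 * 0.7332^2 * tan(20.4970 deg)
A = 0.05024 m^2


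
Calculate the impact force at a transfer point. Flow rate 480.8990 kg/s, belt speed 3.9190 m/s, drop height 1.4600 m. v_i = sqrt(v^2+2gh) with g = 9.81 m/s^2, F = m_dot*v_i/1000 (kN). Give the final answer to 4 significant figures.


v_i = sqrt(3.9190^2 + 2*9.81*1.4600) = 6.63353 m/s
F = 480.8990 * 6.63353 / 1000
F = 3.190 kN


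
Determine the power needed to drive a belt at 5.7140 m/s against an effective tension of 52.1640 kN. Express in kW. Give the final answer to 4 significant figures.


P = Te * v = 52.1640 * 5.7140
P = 298.1 kW


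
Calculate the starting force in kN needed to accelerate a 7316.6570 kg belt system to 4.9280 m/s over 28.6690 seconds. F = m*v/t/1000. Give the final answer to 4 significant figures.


F = 7316.6570 * 4.9280 / 28.6690 / 1000
F = 1.258 kN


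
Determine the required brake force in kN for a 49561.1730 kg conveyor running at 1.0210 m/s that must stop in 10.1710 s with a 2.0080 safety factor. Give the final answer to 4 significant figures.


F = 49561.1730 * 1.0210 / 10.1710 * 2.0080 / 1000
F = 9.990 kN


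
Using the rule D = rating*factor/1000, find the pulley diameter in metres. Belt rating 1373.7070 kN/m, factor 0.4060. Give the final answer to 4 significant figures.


D = 1373.7070 * 0.4060 / 1000
D = 0.5577 m


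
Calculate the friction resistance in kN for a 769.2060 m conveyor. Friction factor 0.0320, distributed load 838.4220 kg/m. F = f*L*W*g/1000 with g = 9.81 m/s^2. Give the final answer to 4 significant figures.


F = 0.0320 * 769.2060 * 838.4220 * 9.81 / 1000
F = 202.5 kN


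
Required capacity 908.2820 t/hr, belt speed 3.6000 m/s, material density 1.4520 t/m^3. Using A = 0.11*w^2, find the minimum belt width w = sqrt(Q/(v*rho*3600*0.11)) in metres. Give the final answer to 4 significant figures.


A_req = 908.2820 / (3.6000 * 1.4520 * 3600) = 0.0482669 m^2
w = sqrt(0.0482669 / 0.11)
w = 0.6624 m


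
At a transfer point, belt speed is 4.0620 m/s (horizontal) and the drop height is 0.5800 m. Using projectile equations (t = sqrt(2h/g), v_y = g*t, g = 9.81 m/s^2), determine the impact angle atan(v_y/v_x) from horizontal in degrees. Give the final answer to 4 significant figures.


t = sqrt(2*0.5800/9.81) = 0.34387 s
v_y = 9.81 * 0.34387 = 3.37336 m/s
angle = atan(3.37336 / 4.0620) = 39.71 deg


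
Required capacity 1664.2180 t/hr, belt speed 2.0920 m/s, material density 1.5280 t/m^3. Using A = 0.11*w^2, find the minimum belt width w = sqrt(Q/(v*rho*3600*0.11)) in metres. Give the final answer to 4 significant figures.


A_req = 1664.2180 / (2.0920 * 1.5280 * 3600) = 0.144618 m^2
w = sqrt(0.144618 / 0.11)
w = 1.147 m


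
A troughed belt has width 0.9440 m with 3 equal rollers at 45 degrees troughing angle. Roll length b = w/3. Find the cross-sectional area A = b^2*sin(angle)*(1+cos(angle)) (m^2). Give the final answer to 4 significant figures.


b = 0.9440/3 = 0.314667 m
A = 0.314667^2 * sin(45 deg) * (1 + cos(45 deg))
A = 0.1195 m^2


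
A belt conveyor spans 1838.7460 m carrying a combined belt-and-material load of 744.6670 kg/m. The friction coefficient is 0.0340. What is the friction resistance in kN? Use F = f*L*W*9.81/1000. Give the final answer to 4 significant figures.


F = 0.0340 * 1838.7460 * 744.6670 * 9.81 / 1000
F = 456.7 kN


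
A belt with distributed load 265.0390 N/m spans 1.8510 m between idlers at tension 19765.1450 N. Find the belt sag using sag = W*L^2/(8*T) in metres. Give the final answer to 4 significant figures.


sag = 265.0390 * 1.8510^2 / (8 * 19765.1450)
sag = 0.005743 m


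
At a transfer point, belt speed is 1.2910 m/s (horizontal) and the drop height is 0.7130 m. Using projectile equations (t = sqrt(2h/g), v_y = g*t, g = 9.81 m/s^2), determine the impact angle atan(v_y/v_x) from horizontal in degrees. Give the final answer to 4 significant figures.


t = sqrt(2*0.7130/9.81) = 0.381264 s
v_y = 9.81 * 0.381264 = 3.7402 m/s
angle = atan(3.7402 / 1.2910) = 70.96 deg


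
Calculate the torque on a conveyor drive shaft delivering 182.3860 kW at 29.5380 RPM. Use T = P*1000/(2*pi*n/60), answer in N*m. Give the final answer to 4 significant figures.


omega = 2*pi*29.5380/60 = 3.09321 rad/s
T = 182.3860*1000 / 3.09321
T = 58960 N*m


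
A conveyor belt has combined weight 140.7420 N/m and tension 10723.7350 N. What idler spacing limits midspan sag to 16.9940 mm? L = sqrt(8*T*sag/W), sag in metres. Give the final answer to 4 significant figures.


sag = 16.9940/1000 = 0.016994 m
L = sqrt(8 * 10723.7350 * 0.016994 / 140.7420)
L = 3.219 m


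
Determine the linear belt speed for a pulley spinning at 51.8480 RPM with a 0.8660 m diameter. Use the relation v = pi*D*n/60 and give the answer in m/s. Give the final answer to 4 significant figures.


v = pi * 0.8660 * 51.8480 / 60
v = 2.351 m/s


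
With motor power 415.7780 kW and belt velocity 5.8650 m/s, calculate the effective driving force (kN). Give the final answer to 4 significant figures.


Te = P / v = 415.7780 / 5.8650
Te = 70.89 kN


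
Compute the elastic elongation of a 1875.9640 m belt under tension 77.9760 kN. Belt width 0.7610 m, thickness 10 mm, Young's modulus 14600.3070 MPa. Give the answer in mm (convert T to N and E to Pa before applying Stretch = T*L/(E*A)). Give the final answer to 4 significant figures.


A = 0.7610 * 0.01 = 0.00761 m^2
Stretch = 77.9760*1000 * 1875.9640 / (14600.3070e6 * 0.00761) * 1000
Stretch = 1317 mm


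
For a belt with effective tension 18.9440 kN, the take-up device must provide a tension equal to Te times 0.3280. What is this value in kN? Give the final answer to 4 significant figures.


T_tu = 18.9440 * 0.3280
T_tu = 6.214 kN


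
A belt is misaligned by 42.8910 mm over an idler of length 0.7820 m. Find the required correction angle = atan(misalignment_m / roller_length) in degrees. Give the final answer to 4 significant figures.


misalign_m = 42.8910 / 1000 = 0.042891 m
angle = atan(0.042891 / 0.7820)
angle = 3.139 deg


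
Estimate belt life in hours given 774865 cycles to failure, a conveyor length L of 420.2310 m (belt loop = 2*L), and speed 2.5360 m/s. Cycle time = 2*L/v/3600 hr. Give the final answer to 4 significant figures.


cycle_time = 2 * 420.2310 / 2.5360 / 3600 = 0.092059 hr
life = 774865 * 0.092059 = 71330 hours


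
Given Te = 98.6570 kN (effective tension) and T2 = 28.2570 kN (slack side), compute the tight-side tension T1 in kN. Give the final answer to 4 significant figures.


T1 = Te + T2 = 98.6570 + 28.2570
T1 = 126.9 kN


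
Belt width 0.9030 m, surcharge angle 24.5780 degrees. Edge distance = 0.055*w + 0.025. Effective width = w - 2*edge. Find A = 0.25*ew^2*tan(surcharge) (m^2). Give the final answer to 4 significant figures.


edge = 0.055*0.9030 + 0.025 = 0.074665 m
ew = 0.9030 - 2*0.074665 = 0.75367 m
A = 0.25 * 0.75367^2 * tan(24.5780 deg)
A = 0.06495 m^2


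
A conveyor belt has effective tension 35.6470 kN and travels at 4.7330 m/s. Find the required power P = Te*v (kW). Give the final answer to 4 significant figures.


P = Te * v = 35.6470 * 4.7330
P = 168.7 kW


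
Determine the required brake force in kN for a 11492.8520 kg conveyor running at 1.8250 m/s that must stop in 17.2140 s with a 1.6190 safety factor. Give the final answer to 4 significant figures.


F = 11492.8520 * 1.8250 / 17.2140 * 1.6190 / 1000
F = 1.973 kN


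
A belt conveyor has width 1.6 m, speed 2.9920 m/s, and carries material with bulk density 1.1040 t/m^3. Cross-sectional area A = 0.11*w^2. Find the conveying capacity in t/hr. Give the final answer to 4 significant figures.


A = 0.11 * 1.6^2 = 0.2816 m^2
C = 0.2816 * 2.9920 * 1.1040 * 3600
C = 3349 t/hr


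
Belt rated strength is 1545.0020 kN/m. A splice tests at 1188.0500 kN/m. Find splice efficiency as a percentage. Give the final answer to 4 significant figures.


Eff = 1188.0500 / 1545.0020 * 100
Eff = 76.90 %


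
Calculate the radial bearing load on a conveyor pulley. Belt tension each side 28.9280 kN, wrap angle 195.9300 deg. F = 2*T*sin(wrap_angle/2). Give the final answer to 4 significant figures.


F = 2 * 28.9280 * sin(195.9300/2 deg)
F = 57.30 kN


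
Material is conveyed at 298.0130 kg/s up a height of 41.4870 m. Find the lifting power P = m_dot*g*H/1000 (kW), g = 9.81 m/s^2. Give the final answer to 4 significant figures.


P = 298.0130 * 9.81 * 41.4870 / 1000
P = 121.3 kW


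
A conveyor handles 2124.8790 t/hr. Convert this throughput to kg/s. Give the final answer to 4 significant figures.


m_dot = 2124.8790 * 1000 / 3600
m_dot = 590.2 kg/s


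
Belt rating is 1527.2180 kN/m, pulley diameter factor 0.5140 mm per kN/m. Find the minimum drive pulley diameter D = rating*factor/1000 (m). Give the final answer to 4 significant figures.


D = 1527.2180 * 0.5140 / 1000
D = 0.7850 m


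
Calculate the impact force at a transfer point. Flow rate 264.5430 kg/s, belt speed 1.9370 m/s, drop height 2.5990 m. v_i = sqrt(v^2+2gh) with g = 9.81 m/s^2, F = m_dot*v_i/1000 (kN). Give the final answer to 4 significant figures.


v_i = sqrt(1.9370^2 + 2*9.81*2.5990) = 7.39894 m/s
F = 264.5430 * 7.39894 / 1000
F = 1.957 kN


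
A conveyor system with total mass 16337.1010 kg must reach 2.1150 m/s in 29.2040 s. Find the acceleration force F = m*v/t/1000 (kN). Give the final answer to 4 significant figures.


F = 16337.1010 * 2.1150 / 29.2040 / 1000
F = 1.183 kN


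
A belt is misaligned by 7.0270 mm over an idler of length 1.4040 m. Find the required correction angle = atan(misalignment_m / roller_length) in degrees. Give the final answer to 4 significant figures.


misalign_m = 7.0270 / 1000 = 0.007027 m
angle = atan(0.007027 / 1.4040)
angle = 0.2868 deg


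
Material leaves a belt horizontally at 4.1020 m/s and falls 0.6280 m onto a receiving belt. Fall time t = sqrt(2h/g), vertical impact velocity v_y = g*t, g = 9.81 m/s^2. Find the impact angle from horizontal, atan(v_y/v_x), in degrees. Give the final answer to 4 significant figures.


t = sqrt(2*0.6280/9.81) = 0.357816 s
v_y = 9.81 * 0.357816 = 3.51017 m/s
angle = atan(3.51017 / 4.1020) = 40.55 deg


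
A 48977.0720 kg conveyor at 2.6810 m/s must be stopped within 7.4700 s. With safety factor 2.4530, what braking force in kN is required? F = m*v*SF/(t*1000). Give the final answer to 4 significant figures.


F = 48977.0720 * 2.6810 / 7.4700 * 2.4530 / 1000
F = 43.12 kN


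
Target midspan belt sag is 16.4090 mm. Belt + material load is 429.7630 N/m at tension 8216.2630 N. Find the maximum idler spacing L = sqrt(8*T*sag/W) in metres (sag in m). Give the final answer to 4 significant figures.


sag = 16.4090/1000 = 0.016409 m
L = sqrt(8 * 8216.2630 * 0.016409 / 429.7630)
L = 1.584 m


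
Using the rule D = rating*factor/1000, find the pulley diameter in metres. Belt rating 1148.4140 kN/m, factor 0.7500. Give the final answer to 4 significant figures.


D = 1148.4140 * 0.7500 / 1000
D = 0.8613 m


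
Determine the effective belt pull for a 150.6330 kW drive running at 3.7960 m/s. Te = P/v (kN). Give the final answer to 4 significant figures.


Te = P / v = 150.6330 / 3.7960
Te = 39.68 kN


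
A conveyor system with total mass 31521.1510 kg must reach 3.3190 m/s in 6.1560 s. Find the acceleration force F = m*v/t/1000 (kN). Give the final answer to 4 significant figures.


F = 31521.1510 * 3.3190 / 6.1560 / 1000
F = 16.99 kN


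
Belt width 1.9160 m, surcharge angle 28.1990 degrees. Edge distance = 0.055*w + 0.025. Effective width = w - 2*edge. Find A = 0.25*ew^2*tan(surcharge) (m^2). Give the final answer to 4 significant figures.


edge = 0.055*1.9160 + 0.025 = 0.13038 m
ew = 1.9160 - 2*0.13038 = 1.65524 m
A = 0.25 * 1.65524^2 * tan(28.1990 deg)
A = 0.3673 m^2


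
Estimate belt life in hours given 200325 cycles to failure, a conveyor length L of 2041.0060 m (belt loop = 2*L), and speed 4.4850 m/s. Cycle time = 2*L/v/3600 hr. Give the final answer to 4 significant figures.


cycle_time = 2 * 2041.0060 / 4.4850 / 3600 = 0.252819 hr
life = 200325 * 0.252819 = 50650 hours


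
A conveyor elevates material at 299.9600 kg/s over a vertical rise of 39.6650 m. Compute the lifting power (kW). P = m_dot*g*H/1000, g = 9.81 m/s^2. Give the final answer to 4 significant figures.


P = 299.9600 * 9.81 * 39.6650 / 1000
P = 116.7 kW


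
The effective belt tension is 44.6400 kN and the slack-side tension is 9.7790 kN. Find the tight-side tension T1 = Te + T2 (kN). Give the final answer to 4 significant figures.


T1 = Te + T2 = 44.6400 + 9.7790
T1 = 54.42 kN


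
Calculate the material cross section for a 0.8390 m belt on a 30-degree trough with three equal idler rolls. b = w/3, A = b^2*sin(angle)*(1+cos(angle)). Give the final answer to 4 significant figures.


b = 0.8390/3 = 0.279667 m
A = 0.279667^2 * sin(30 deg) * (1 + cos(30 deg))
A = 0.07297 m^2


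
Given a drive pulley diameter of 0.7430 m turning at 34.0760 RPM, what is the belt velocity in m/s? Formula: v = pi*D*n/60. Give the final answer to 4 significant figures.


v = pi * 0.7430 * 34.0760 / 60
v = 1.326 m/s


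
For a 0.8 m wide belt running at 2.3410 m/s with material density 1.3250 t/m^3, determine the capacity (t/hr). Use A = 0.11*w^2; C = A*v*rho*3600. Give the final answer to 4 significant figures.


A = 0.11 * 0.8^2 = 0.0704 m^2
C = 0.0704 * 2.3410 * 1.3250 * 3600
C = 786.1 t/hr


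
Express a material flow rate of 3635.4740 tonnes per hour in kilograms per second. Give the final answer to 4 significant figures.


m_dot = 3635.4740 * 1000 / 3600
m_dot = 1010 kg/s


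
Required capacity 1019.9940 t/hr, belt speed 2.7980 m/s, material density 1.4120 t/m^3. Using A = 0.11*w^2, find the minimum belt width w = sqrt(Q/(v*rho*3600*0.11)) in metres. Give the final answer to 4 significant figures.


A_req = 1019.9940 / (2.7980 * 1.4120 * 3600) = 0.0717154 m^2
w = sqrt(0.0717154 / 0.11)
w = 0.8074 m


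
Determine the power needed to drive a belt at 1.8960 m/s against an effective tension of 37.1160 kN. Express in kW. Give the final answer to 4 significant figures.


P = Te * v = 37.1160 * 1.8960
P = 70.37 kW


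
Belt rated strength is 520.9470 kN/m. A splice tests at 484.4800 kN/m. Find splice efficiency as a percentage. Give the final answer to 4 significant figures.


Eff = 484.4800 / 520.9470 * 100
Eff = 93.00 %


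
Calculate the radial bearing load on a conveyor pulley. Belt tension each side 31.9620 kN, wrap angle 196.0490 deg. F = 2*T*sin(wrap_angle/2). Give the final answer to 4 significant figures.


F = 2 * 31.9620 * sin(196.0490/2 deg)
F = 63.30 kN


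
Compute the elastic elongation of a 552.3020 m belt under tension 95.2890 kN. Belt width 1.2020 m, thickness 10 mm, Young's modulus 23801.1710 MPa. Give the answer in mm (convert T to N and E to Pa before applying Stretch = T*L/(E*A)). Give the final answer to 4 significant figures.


A = 1.2020 * 0.01 = 0.01202 m^2
Stretch = 95.2890*1000 * 552.3020 / (23801.1710e6 * 0.01202) * 1000
Stretch = 184.0 mm


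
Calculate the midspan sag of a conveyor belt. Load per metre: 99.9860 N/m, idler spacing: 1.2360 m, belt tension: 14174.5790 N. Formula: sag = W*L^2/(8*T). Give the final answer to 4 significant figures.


sag = 99.9860 * 1.2360^2 / (8 * 14174.5790)
sag = 0.001347 m


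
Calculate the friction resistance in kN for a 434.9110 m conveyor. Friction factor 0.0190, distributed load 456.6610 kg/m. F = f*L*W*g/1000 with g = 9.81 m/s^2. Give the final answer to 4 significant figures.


F = 0.0190 * 434.9110 * 456.6610 * 9.81 / 1000
F = 37.02 kN


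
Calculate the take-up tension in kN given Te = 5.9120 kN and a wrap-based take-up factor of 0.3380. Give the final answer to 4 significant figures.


T_tu = 5.9120 * 0.3380
T_tu = 1.998 kN


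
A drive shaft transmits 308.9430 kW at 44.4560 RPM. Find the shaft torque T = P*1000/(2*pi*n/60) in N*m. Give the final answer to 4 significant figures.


omega = 2*pi*44.4560/60 = 4.65542 rad/s
T = 308.9430*1000 / 4.65542
T = 66360 N*m


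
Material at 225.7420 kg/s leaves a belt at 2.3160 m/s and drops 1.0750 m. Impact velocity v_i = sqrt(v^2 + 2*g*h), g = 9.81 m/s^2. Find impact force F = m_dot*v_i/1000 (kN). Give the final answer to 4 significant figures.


v_i = sqrt(2.3160^2 + 2*9.81*1.0750) = 5.14348 m/s
F = 225.7420 * 5.14348 / 1000
F = 1.161 kN


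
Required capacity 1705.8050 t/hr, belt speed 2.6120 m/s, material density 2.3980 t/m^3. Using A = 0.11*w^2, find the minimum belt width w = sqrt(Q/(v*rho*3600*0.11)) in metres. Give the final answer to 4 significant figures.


A_req = 1705.8050 / (2.6120 * 2.3980 * 3600) = 0.0756492 m^2
w = sqrt(0.0756492 / 0.11)
w = 0.8293 m


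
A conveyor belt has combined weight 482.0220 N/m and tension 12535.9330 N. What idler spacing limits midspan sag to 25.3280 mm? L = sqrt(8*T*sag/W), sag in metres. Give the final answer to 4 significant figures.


sag = 25.3280/1000 = 0.025328 m
L = sqrt(8 * 12535.9330 * 0.025328 / 482.0220)
L = 2.296 m


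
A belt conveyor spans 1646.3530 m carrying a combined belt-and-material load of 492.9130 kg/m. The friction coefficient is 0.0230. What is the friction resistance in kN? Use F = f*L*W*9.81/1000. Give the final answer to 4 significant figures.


F = 0.0230 * 1646.3530 * 492.9130 * 9.81 / 1000
F = 183.1 kN


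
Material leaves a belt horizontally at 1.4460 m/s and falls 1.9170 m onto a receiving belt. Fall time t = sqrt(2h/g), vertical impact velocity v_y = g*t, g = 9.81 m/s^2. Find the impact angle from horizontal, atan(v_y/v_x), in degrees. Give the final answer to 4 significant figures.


t = sqrt(2*1.9170/9.81) = 0.625161 s
v_y = 9.81 * 0.625161 = 6.13283 m/s
angle = atan(6.13283 / 1.4460) = 76.73 deg


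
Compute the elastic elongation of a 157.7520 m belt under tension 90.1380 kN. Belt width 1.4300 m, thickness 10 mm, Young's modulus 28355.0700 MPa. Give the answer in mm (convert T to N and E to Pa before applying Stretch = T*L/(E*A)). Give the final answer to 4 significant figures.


A = 1.4300 * 0.01 = 0.01430 m^2
Stretch = 90.1380*1000 * 157.7520 / (28355.0700e6 * 0.01430) * 1000
Stretch = 35.07 mm


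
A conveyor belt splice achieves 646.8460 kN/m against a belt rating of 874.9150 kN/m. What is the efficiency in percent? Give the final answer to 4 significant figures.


Eff = 646.8460 / 874.9150 * 100
Eff = 73.93 %


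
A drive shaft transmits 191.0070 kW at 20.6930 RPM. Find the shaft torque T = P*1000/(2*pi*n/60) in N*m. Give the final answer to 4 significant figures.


omega = 2*pi*20.6930/60 = 2.16697 rad/s
T = 191.0070*1000 / 2.16697
T = 88140 N*m


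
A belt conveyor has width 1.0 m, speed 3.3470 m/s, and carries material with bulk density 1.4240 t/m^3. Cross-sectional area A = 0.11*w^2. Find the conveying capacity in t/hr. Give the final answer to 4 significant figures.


A = 0.11 * 1.0^2 = 0.11 m^2
C = 0.11 * 3.3470 * 1.4240 * 3600
C = 1887 t/hr


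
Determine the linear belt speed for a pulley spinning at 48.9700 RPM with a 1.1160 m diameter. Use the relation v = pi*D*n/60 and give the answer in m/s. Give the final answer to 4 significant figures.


v = pi * 1.1160 * 48.9700 / 60
v = 2.861 m/s


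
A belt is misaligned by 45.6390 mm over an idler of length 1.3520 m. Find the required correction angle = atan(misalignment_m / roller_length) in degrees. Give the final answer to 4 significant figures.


misalign_m = 45.6390 / 1000 = 0.045639 m
angle = atan(0.045639 / 1.3520)
angle = 1.933 deg


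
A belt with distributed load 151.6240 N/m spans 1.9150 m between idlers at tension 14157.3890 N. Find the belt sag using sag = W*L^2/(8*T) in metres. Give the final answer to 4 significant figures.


sag = 151.6240 * 1.9150^2 / (8 * 14157.3890)
sag = 0.004909 m


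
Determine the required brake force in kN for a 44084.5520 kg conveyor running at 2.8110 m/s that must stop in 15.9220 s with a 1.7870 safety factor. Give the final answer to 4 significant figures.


F = 44084.5520 * 2.8110 / 15.9220 * 1.7870 / 1000
F = 13.91 kN


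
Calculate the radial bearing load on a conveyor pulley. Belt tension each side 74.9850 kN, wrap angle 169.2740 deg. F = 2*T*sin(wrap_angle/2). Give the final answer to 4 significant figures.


F = 2 * 74.9850 * sin(169.2740/2 deg)
F = 149.3 kN


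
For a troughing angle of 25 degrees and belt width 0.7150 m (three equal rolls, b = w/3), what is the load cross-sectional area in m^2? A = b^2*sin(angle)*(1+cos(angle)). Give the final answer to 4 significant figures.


b = 0.7150/3 = 0.238333 m
A = 0.238333^2 * sin(25 deg) * (1 + cos(25 deg))
A = 0.04576 m^2


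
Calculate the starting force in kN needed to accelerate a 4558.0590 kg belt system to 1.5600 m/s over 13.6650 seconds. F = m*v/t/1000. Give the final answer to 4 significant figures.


F = 4558.0590 * 1.5600 / 13.6650 / 1000
F = 0.5203 kN


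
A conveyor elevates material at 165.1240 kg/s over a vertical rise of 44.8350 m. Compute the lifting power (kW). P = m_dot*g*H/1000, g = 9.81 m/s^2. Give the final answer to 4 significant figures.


P = 165.1240 * 9.81 * 44.8350 / 1000
P = 72.63 kW


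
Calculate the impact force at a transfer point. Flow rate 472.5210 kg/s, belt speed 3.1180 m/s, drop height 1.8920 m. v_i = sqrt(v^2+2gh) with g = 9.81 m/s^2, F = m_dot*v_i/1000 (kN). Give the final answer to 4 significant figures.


v_i = sqrt(3.1180^2 + 2*9.81*1.8920) = 6.84419 m/s
F = 472.5210 * 6.84419 / 1000
F = 3.234 kN


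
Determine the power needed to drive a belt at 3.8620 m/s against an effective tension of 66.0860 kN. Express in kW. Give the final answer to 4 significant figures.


P = Te * v = 66.0860 * 3.8620
P = 255.2 kW


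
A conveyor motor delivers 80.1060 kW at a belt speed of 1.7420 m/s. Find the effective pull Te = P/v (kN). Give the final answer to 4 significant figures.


Te = P / v = 80.1060 / 1.7420
Te = 45.99 kN


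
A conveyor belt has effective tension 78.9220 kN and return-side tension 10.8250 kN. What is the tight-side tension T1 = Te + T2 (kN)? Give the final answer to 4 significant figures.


T1 = Te + T2 = 78.9220 + 10.8250
T1 = 89.75 kN


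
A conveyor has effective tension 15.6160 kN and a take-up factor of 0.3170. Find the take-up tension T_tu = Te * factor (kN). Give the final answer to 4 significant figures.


T_tu = 15.6160 * 0.3170
T_tu = 4.950 kN


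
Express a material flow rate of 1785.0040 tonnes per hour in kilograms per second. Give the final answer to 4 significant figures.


m_dot = 1785.0040 * 1000 / 3600
m_dot = 495.8 kg/s


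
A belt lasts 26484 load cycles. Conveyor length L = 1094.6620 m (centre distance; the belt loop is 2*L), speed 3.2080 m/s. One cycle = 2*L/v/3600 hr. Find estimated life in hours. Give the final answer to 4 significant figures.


cycle_time = 2 * 1094.6620 / 3.2080 / 3600 = 0.189572 hr
life = 26484 * 0.189572 = 5021 hours


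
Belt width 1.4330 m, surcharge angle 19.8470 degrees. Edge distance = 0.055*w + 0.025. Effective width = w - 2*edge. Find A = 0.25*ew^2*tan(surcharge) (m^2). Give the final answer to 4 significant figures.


edge = 0.055*1.4330 + 0.025 = 0.103815 m
ew = 1.4330 - 2*0.103815 = 1.22537 m
A = 0.25 * 1.22537^2 * tan(19.8470 deg)
A = 0.1355 m^2


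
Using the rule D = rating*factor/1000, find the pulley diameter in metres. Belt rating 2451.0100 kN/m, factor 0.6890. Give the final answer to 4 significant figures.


D = 2451.0100 * 0.6890 / 1000
D = 1.689 m


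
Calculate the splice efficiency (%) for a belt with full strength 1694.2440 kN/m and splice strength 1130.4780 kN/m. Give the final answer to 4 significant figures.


Eff = 1130.4780 / 1694.2440 * 100
Eff = 66.72 %


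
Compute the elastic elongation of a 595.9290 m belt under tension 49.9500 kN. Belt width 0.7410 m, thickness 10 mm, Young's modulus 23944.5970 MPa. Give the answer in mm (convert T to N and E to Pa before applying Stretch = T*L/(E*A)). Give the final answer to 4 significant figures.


A = 0.7410 * 0.01 = 0.00741 m^2
Stretch = 49.9500*1000 * 595.9290 / (23944.5970e6 * 0.00741) * 1000
Stretch = 167.8 mm


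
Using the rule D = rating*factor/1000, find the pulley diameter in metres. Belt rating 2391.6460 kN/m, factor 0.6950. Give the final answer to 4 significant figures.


D = 2391.6460 * 0.6950 / 1000
D = 1.662 m


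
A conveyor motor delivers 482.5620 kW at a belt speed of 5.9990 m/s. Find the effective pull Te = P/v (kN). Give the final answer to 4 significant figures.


Te = P / v = 482.5620 / 5.9990
Te = 80.44 kN


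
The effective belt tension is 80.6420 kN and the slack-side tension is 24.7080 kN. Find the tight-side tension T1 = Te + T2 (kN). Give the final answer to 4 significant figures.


T1 = Te + T2 = 80.6420 + 24.7080
T1 = 105.3 kN


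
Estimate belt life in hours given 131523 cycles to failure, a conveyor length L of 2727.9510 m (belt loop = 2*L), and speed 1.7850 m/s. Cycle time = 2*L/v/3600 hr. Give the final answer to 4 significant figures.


cycle_time = 2 * 2727.9510 / 1.7850 / 3600 = 0.849035 hr
life = 131523 * 0.849035 = 111700 hours


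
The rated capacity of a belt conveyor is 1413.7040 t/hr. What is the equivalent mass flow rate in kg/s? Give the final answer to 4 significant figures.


m_dot = 1413.7040 * 1000 / 3600
m_dot = 392.7 kg/s


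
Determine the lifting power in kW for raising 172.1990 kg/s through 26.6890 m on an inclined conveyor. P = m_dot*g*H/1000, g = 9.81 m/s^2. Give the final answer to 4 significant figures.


P = 172.1990 * 9.81 * 26.6890 / 1000
P = 45.08 kW


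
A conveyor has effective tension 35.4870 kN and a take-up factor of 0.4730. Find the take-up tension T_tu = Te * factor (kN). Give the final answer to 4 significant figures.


T_tu = 35.4870 * 0.4730
T_tu = 16.79 kN


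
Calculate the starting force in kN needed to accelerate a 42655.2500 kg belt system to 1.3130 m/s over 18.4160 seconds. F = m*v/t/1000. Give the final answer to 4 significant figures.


F = 42655.2500 * 1.3130 / 18.4160 / 1000
F = 3.041 kN


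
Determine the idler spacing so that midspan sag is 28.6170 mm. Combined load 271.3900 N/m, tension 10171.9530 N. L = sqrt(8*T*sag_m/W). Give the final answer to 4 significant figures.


sag = 28.6170/1000 = 0.028617 m
L = sqrt(8 * 10171.9530 * 0.028617 / 271.3900)
L = 2.929 m


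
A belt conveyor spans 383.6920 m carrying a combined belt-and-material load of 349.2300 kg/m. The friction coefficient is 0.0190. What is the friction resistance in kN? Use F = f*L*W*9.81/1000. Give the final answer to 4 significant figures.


F = 0.0190 * 383.6920 * 349.2300 * 9.81 / 1000
F = 24.98 kN


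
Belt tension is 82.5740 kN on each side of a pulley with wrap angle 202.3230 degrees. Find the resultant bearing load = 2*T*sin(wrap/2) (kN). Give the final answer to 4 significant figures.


F = 2 * 82.5740 * sin(202.3230/2 deg)
F = 162.0 kN


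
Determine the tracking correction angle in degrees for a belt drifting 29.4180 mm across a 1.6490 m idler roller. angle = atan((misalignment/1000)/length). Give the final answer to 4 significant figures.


misalign_m = 29.4180 / 1000 = 0.029418 m
angle = atan(0.029418 / 1.6490)
angle = 1.022 deg


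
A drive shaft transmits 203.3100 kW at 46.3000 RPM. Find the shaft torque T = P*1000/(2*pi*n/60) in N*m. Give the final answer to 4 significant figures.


omega = 2*pi*46.3000/60 = 4.84852 rad/s
T = 203.3100*1000 / 4.84852
T = 41930 N*m


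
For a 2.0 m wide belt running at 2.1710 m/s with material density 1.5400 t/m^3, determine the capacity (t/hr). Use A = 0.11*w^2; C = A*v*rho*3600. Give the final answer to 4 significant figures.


A = 0.11 * 2.0^2 = 0.44 m^2
C = 0.44 * 2.1710 * 1.5400 * 3600
C = 5296 t/hr


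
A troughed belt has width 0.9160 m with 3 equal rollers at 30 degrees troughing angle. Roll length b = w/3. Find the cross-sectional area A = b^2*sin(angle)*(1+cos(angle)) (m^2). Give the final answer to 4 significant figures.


b = 0.9160/3 = 0.305333 m
A = 0.305333^2 * sin(30 deg) * (1 + cos(30 deg))
A = 0.08698 m^2


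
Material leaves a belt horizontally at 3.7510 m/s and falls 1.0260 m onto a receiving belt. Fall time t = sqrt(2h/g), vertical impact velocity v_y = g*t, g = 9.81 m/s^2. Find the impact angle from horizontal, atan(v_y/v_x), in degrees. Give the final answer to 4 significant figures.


t = sqrt(2*1.0260/9.81) = 0.457356 s
v_y = 9.81 * 0.457356 = 4.48666 m/s
angle = atan(4.48666 / 3.7510) = 50.10 deg


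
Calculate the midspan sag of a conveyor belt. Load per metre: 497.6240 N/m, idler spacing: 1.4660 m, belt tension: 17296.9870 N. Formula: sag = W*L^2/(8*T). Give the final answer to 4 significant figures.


sag = 497.6240 * 1.4660^2 / (8 * 17296.9870)
sag = 0.007729 m


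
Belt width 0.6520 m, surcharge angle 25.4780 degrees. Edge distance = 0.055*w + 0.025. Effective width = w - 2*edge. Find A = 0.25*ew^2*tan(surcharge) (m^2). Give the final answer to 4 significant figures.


edge = 0.055*0.6520 + 0.025 = 0.06086 m
ew = 0.6520 - 2*0.06086 = 0.53028 m
A = 0.25 * 0.53028^2 * tan(25.4780 deg)
A = 0.03350 m^2


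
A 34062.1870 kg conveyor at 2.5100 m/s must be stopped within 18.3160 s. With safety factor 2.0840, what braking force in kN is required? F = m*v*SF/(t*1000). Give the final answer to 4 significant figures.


F = 34062.1870 * 2.5100 / 18.3160 * 2.0840 / 1000
F = 9.728 kN


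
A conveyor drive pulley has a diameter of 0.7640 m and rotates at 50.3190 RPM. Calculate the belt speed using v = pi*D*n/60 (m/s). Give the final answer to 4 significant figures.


v = pi * 0.7640 * 50.3190 / 60
v = 2.013 m/s


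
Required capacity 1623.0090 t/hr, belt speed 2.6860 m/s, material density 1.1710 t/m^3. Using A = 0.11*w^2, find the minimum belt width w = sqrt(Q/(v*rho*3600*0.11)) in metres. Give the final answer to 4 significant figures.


A_req = 1623.0090 / (2.6860 * 1.1710 * 3600) = 0.143336 m^2
w = sqrt(0.143336 / 0.11)
w = 1.142 m


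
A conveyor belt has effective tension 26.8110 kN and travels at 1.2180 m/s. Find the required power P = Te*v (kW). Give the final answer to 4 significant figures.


P = Te * v = 26.8110 * 1.2180
P = 32.66 kW


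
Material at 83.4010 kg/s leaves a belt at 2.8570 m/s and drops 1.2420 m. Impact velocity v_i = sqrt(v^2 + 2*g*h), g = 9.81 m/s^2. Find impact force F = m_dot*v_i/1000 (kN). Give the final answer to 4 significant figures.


v_i = sqrt(2.8570^2 + 2*9.81*1.2420) = 5.70355 m/s
F = 83.4010 * 5.70355 / 1000
F = 0.4757 kN


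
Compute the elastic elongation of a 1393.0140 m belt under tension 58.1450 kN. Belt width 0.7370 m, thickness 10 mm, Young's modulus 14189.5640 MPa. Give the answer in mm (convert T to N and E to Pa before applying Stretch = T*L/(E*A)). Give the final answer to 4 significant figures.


A = 0.7370 * 0.01 = 0.00737 m^2
Stretch = 58.1450*1000 * 1393.0140 / (14189.5640e6 * 0.00737) * 1000
Stretch = 774.5 mm


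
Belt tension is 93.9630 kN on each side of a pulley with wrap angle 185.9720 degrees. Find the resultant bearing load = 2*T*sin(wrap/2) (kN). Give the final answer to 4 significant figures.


F = 2 * 93.9630 * sin(185.9720/2 deg)
F = 187.7 kN


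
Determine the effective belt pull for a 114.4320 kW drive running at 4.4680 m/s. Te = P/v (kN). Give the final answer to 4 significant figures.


Te = P / v = 114.4320 / 4.4680
Te = 25.61 kN


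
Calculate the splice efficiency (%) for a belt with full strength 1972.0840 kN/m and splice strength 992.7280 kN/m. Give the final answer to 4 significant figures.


Eff = 992.7280 / 1972.0840 * 100
Eff = 50.34 %


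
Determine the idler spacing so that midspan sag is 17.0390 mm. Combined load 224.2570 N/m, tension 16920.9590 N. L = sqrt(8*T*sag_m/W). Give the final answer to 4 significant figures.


sag = 17.0390/1000 = 0.017039 m
L = sqrt(8 * 16920.9590 * 0.017039 / 224.2570)
L = 3.207 m


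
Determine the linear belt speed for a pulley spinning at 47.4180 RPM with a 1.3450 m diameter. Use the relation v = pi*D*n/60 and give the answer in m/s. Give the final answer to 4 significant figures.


v = pi * 1.3450 * 47.4180 / 60
v = 3.339 m/s


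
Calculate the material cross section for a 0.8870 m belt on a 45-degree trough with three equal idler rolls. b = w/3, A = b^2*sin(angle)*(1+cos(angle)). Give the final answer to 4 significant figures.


b = 0.8870/3 = 0.295667 m
A = 0.295667^2 * sin(45 deg) * (1 + cos(45 deg))
A = 0.1055 m^2


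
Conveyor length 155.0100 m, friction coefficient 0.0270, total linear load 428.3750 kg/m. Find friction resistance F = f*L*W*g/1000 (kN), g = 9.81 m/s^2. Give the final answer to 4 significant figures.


F = 0.0270 * 155.0100 * 428.3750 * 9.81 / 1000
F = 17.59 kN


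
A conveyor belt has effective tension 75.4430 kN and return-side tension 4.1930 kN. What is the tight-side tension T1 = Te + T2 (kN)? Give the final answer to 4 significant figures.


T1 = Te + T2 = 75.4430 + 4.1930
T1 = 79.64 kN


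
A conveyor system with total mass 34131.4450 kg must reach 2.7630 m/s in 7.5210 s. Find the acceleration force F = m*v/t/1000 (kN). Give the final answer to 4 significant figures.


F = 34131.4450 * 2.7630 / 7.5210 / 1000
F = 12.54 kN


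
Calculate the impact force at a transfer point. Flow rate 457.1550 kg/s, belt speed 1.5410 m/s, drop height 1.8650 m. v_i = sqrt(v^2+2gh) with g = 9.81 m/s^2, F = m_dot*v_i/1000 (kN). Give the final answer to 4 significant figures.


v_i = sqrt(1.5410^2 + 2*9.81*1.8650) = 6.24227 m/s
F = 457.1550 * 6.24227 / 1000
F = 2.854 kN


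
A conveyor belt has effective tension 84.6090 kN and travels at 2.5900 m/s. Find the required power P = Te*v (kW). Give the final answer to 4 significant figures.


P = Te * v = 84.6090 * 2.5900
P = 219.1 kW


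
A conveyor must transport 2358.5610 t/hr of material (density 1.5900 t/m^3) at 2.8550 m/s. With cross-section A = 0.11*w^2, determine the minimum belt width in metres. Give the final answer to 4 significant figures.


A_req = 2358.5610 / (2.8550 * 1.5900 * 3600) = 0.144325 m^2
w = sqrt(0.144325 / 0.11)
w = 1.145 m


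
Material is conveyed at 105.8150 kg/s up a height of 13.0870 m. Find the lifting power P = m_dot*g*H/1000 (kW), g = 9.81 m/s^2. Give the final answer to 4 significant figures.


P = 105.8150 * 9.81 * 13.0870 / 1000
P = 13.58 kW


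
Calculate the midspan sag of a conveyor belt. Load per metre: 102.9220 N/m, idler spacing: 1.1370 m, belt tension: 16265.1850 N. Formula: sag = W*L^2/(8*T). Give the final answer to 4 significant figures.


sag = 102.9220 * 1.1370^2 / (8 * 16265.1850)
sag = 0.001023 m


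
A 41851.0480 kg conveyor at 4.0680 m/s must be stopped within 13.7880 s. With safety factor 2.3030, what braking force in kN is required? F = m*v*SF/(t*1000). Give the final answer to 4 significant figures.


F = 41851.0480 * 4.0680 / 13.7880 * 2.3030 / 1000
F = 28.44 kN


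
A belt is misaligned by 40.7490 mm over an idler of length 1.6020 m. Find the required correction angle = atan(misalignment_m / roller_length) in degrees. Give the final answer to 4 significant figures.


misalign_m = 40.7490 / 1000 = 0.040749 m
angle = atan(0.040749 / 1.6020)
angle = 1.457 deg


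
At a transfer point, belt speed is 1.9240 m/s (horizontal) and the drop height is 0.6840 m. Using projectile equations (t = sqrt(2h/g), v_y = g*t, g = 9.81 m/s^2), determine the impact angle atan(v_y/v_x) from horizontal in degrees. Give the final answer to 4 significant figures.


t = sqrt(2*0.6840/9.81) = 0.373429 s
v_y = 9.81 * 0.373429 = 3.66334 m/s
angle = atan(3.66334 / 1.9240) = 62.29 deg


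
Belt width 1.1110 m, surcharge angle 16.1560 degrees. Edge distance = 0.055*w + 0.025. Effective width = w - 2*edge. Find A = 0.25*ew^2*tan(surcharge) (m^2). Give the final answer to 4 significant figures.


edge = 0.055*1.1110 + 0.025 = 0.086105 m
ew = 1.1110 - 2*0.086105 = 0.93879 m
A = 0.25 * 0.93879^2 * tan(16.1560 deg)
A = 0.06383 m^2


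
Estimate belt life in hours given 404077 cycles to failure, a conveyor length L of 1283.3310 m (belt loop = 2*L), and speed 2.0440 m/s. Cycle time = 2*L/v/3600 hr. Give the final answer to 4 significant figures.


cycle_time = 2 * 1283.3310 / 2.0440 / 3600 = 0.348807 hr
life = 404077 * 0.348807 = 140900 hours


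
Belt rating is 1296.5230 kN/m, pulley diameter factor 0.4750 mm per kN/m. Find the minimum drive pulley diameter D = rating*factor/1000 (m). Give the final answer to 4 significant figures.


D = 1296.5230 * 0.4750 / 1000
D = 0.6158 m


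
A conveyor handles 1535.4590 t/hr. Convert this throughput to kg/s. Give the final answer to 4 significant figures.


m_dot = 1535.4590 * 1000 / 3600
m_dot = 426.5 kg/s


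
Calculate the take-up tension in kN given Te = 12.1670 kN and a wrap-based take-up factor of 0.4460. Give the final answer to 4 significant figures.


T_tu = 12.1670 * 0.4460
T_tu = 5.426 kN


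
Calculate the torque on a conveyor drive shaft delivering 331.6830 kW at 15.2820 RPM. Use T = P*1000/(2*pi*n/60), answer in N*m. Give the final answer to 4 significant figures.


omega = 2*pi*15.2820/60 = 1.60033 rad/s
T = 331.6830*1000 / 1.60033
T = 207300 N*m


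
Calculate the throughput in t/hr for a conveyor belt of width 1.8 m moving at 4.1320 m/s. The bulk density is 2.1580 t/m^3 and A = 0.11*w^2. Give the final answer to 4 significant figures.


A = 0.11 * 1.8^2 = 0.3564 m^2
C = 0.3564 * 4.1320 * 2.1580 * 3600
C = 11440 t/hr


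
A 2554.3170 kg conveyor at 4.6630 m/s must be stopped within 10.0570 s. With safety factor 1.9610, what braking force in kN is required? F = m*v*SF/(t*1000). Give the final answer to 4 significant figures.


F = 2554.3170 * 4.6630 / 10.0570 * 1.9610 / 1000
F = 2.322 kN
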